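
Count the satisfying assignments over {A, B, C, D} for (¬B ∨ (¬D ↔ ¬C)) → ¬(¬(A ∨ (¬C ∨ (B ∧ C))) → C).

4

Initial set: {((¬B ∨ (¬D ↔ ¬C)) → ¬(¬(A ∨ (¬C ∨ (B ∧ C))) → C))}.
((¬B ∨ (¬D ↔ ¬C)) → ¬(¬(A ∨ (¬C ∨ (B ∧ C))) → C)): β-rule — branch into ¬(¬B ∨ (¬D ↔ ¬C))  //  ¬(¬(A ∨ (¬C ∨ (B ∧ C))) → C).
  branch 1 (add ¬(¬B ∨ (¬D ↔ ¬C))):
    ¬(¬B ∨ (¬D ↔ ¬C)): α-rule — add ¬¬B, ¬(¬D ↔ ¬C).
    ¬(¬D ↔ ¬C): β-rule — branch into ¬D, ¬¬C  //  ¬¬D, ¬C.
      branch 1.1 (add ¬D, ¬¬C):
        ○ open, literals {B=T, C=T, D=F}.
      branch 1.2 (add ¬¬D, ¬C):
        ○ open, literals {B=T, C=F, D=T}.
  branch 2 (add ¬(¬(A ∨ (¬C ∨ (B ∧ C))) → C)):
    ¬(¬(A ∨ (¬C ∨ (B ∧ C))) → C): α-rule — add ¬(A ∨ (¬C ∨ (B ∧ C))), ¬C.
    ¬(A ∨ (¬C ∨ (B ∧ C))): α-rule — add ¬A, ¬(¬C ∨ (B ∧ C)).
    ¬(¬C ∨ (B ∧ C)): α-rule — add ¬¬C, ¬(B ∧ C).
    × closes — contains both C and ¬C.
1 branch closed, 2 open.
Each open branch fixes some atoms; the unmentioned ones are free. Counting distinct full assignments: branch {B=T, C=T, D=F} (A) contributes 2 new; branch {B=T, C=F, D=T} (A) contributes 2 new. Total: 4.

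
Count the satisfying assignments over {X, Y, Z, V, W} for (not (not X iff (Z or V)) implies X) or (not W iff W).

Initial set: {((not (not X iff (Z or V)) implies X) or (not W iff W))}.
((not (not X iff (Z or V)) implies X) or (not W iff W)): β-rule — branch into (not (not X iff (Z or V)) implies X)  //  (not W iff W).
  branch 1 (add (not (not X iff (Z or V)) implies X)):
    (not (not X iff (Z or V)) implies X): β-rule — branch into not not (not X iff (Z or V))  //  X.
      branch 1.1 (add not not (not X iff (Z or V))):
        not not (not X iff (Z or V)): β-rule — branch into not X, (Z or V)  //  not not X, not (Z or V).
          branch 1.1.1 (add not X, (Z or V)):
            (Z or V): β-rule — branch into Z  //  V.
              branch 1.1.1.1 (add Z):
                ○ open, literals {X=false, Z=true}.
              branch 1.1.1.2 (add V):
                ○ open, literals {V=true, X=false}.
          branch 1.1.2 (add not not X, not (Z or V)):
            not (Z or V): α-rule — add not Z, not V.
            ○ open, literals {V=false, X=true, Z=false}.
      branch 1.2 (add X):
        ○ open, literals {X=true}.
  branch 2 (add (not W iff W)):
    (not W iff W): β-rule — branch into not W, W  //  not not W, not W.
      branch 2.1 (add not W, W):
        × closes — contains both W and not W.
      branch 2.2 (add not not W, not W):
        × closes — contains both W and not W.
2 branches closed, 4 open.
Each open branch fixes some atoms; the unmentioned ones are free. Counting distinct full assignments: branch {X=false, Z=true} (Y, V, W) contributes 8 new; branch {V=true, X=false} (Y, Z, W) contributes 4 new; branch {V=false, X=true, Z=false} (Y, W) contributes 4 new; branch {X=true} (Y, Z, V, W) contributes 12 new. Total: 28.

28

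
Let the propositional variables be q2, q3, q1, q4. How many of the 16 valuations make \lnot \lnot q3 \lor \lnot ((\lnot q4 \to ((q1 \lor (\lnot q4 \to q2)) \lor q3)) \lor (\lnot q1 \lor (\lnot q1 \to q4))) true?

Initial set: {(\lnot \lnot q3 \lor \lnot ((\lnot q4 \to ((q1 \lor (\lnot q4 \to q2)) \lor q3)) \lor (\lnot q1 \lor (\lnot q1 \to q4))))}.
(\lnot \lnot q3 \lor \lnot ((\lnot q4 \to ((q1 \lor (\lnot q4 \to q2)) \lor q3)) \lor (\lnot q1 \lor (\lnot q1 \to q4)))): β-rule — branch into \lnot \lnot q3  //  \lnot ((\lnot q4 \to ((q1 \lor (\lnot q4 \to q2)) \lor q3)) \lor (\lnot q1 \lor (\lnot q1 \to q4))).
  branch 1 (add \lnot \lnot q3):
    \lnot \lnot q3: drop double negation, giving q3.
    ○ open, literals {q3=T}.
  branch 2 (add \lnot ((\lnot q4 \to ((q1 \lor (\lnot q4 \to q2)) \lor q3)) \lor (\lnot q1 \lor (\lnot q1 \to q4)))):
    \lnot ((\lnot q4 \to ((q1 \lor (\lnot q4 \to q2)) \lor q3)) \lor (\lnot q1 \lor (\lnot q1 \to q4))): α-rule — add \lnot (\lnot q4 \to ((q1 \lor (\lnot q4 \to q2)) \lor q3)), \lnot (\lnot q1 \lor (\lnot q1 \to q4)).
    \lnot (\lnot q4 \to ((q1 \lor (\lnot q4 \to q2)) \lor q3)): α-rule — add \lnot q4, \lnot ((q1 \lor (\lnot q4 \to q2)) \lor q3).
    \lnot (\lnot q1 \lor (\lnot q1 \to q4)): α-rule — add \lnot \lnot q1, \lnot (\lnot q1 \to q4).
    \lnot ((q1 \lor (\lnot q4 \to q2)) \lor q3): α-rule — add \lnot (q1 \lor (\lnot q4 \to q2)), \lnot q3.
    \lnot (\lnot q1 \to q4): α-rule — add \lnot q1, \lnot q4.
    × closes — contains both q1 and \lnot q1.
1 branch closed, 1 open.
Each open branch fixes some atoms; the unmentioned ones are free. Counting distinct full assignments: branch {q3=T} (q2, q1, q4) contributes 8 new. Total: 8.

8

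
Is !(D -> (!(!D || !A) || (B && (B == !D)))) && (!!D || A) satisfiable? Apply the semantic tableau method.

Satisfiable

Initial set: {T (!(D -> (!(!D || !A) || (B && (B == !D)))) && (!!D || A))}.
T (!(D -> (!(!D || !A) || (B && (B == !D)))) && (!!D || A)): α-rule — add T !(D -> (!(!D || !A) || (B && (B == !D)))), T (!!D || A).
T !(D -> (!(!D || !A) || (B && (B == !D)))): α-rule — add T D, F (!(!D || !A) || (B && (B == !D))).
F (!(!D || !A) || (B && (B == !D))): α-rule — add F !(!D || !A), F (B && (B == !D)).
T (!!D || A): β-rule — branch into T !!D  //  T A.
  branch 1 (add T !!D):
    T !!D: drop double negation, giving T D.
    F !(!D || !A): β-rule — branch into T !D  //  T !A.
      branch 1.1 (add T !D):
        × closes — contains both D and !D.
      branch 1.2 (add T !A):
        F (B && (B == !D)): β-rule — branch into F B  //  F (B == !D).
          branch 1.2.1 (add F B):
            ○ open, literals {A=F, B=F, D=T}.
          branch 1.2.2 (add F (B == !D)):
            F (B == !D): β-rule — branch into T B, F !D  //  F B, T !D.
              branch 1.2.2.1 (add T B, F !D):
                ○ open, literals {A=F, B=T, D=T}.
              branch 1.2.2.2 (add F B, T !D):
                × closes — contains both D and !D.
  branch 2 (add T A):
    F !(!D || !A): β-rule — branch into T !D  //  T !A.
      branch 2.1 (add T !D):
        × closes — contains both D and !D.
      branch 2.2 (add T !A):
        × closes — contains both A and !A.
4 branches closed, 2 open.
An open branch gives a satisfying assignment: A=F, B=F, D=T.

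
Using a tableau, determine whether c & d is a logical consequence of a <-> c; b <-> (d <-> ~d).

No

Initial set: {(a <-> c); (b <-> (d <-> ~d)); ~(c & d)}.
(a <-> c): β-rule — branch into a, c  //  ~a, ~c.
  branch 1 (add a, c):
    (b <-> (d <-> ~d)): β-rule — branch into b, (d <-> ~d)  //  ~b, ~(d <-> ~d).
      branch 1.1 (add b, (d <-> ~d)):
        ~(c & d): β-rule — branch into ~c  //  ~d.
          branch 1.1.1 (add ~c):
            × closes — contains both c and ~c.
          branch 1.1.2 (add ~d):
            (d <-> ~d): β-rule — branch into d, ~d  //  ~d, ~~d.
              branch 1.1.2.1 (add d, ~d):
                × closes — contains both d and ~d.
              branch 1.1.2.2 (add ~d, ~~d):
                × closes — contains both d and ~d.
      branch 1.2 (add ~b, ~(d <-> ~d)):
        ~(c & d): β-rule — branch into ~c  //  ~d.
          branch 1.2.1 (add ~c):
            × closes — contains both c and ~c.
          branch 1.2.2 (add ~d):
            ~(d <-> ~d): β-rule — branch into d, ~~d  //  ~d, ~d.
              branch 1.2.2.1 (add d, ~~d):
                × closes — contains both d and ~d.
              branch 1.2.2.2 (add ~d, ~d):
                ○ open, literals {a=T, b=F, c=T, d=F}.
  branch 2 (add ~a, ~c):
    (b <-> (d <-> ~d)): β-rule — branch into b, (d <-> ~d)  //  ~b, ~(d <-> ~d).
      branch 2.1 (add b, (d <-> ~d)):
        ~(c & d): β-rule — branch into ~c  //  ~d.
          branch 2.1.1 (add ~c):
            (d <-> ~d): β-rule — branch into d, ~d  //  ~d, ~~d.
              branch 2.1.1.1 (add d, ~d):
                × closes — contains both d and ~d.
              branch 2.1.1.2 (add ~d, ~~d):
                × closes — contains both d and ~d.
          branch 2.1.2 (add ~d):
            (d <-> ~d): β-rule — branch into d, ~d  //  ~d, ~~d.
              branch 2.1.2.1 (add d, ~d):
                × closes — contains both d and ~d.
              branch 2.1.2.2 (add ~d, ~~d):
                × closes — contains both d and ~d.
      branch 2.2 (add ~b, ~(d <-> ~d)):
        ~(c & d): β-rule — branch into ~c  //  ~d.
          branch 2.2.1 (add ~c):
            ~(d <-> ~d): β-rule — branch into d, ~~d  //  ~d, ~d.
              branch 2.2.1.1 (add d, ~~d):
                ○ open, literals {a=F, b=F, c=F, d=T}.
              branch 2.2.1.2 (add ~d, ~d):
                ○ open, literals {a=F, b=F, c=F, d=F}.
          branch 2.2.2 (add ~d):
            ~(d <-> ~d): β-rule — branch into d, ~~d  //  ~d, ~d.
              branch 2.2.2.1 (add d, ~~d):
                × closes — contains both d and ~d.
              branch 2.2.2.2 (add ~d, ~d):
                ○ open, literals {a=F, b=F, c=F, d=F}.
10 branches closed, 4 open.
An open branch gives a countermodel: a=T, b=F, c=T, d=F (unmentioned atoms arbitrary); the premises hold there but the conclusion fails.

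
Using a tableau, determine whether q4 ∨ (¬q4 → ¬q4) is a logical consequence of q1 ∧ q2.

Initial set: {(q1 ∧ q2); ¬(q4 ∨ (¬q4 → ¬q4))}.
(q1 ∧ q2): α-rule — add q1, q2.
¬(q4 ∨ (¬q4 → ¬q4)): α-rule — add ¬q4, ¬(¬q4 → ¬q4).
¬(¬q4 → ¬q4): α-rule — add ¬q4, ¬¬q4.
× closes — contains both q4 and ¬q4.
All 1 branch closes.
Every branch closed, so the premises entail the conclusion.

Yes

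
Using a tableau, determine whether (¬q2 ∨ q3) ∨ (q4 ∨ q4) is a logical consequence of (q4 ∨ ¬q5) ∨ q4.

No

Initial set: {((q4 ∨ ¬q5) ∨ q4); ¬((¬q2 ∨ q3) ∨ (q4 ∨ q4))}.
¬((¬q2 ∨ q3) ∨ (q4 ∨ q4)): α-rule — add ¬(¬q2 ∨ q3), ¬(q4 ∨ q4).
¬(¬q2 ∨ q3): α-rule — add ¬¬q2, ¬q3.
¬(q4 ∨ q4): α-rule — add ¬q4, ¬q4.
((q4 ∨ ¬q5) ∨ q4): β-rule — branch into (q4 ∨ ¬q5)  //  q4.
  branch 1 (add (q4 ∨ ¬q5)):
    (q4 ∨ ¬q5): β-rule — branch into q4  //  ¬q5.
      branch 1.1 (add q4):
        × closes — contains both q4 and ¬q4.
      branch 1.2 (add ¬q5):
        ○ open, literals {q2=1, q3=0, q4=0, q5=0}.
  branch 2 (add q4):
    × closes — contains both q4 and ¬q4.
2 branches closed, 1 open.
An open branch gives a countermodel: q2=1, q3=0, q4=0, q5=0 (unmentioned atoms arbitrary); the premises hold there but the conclusion fails.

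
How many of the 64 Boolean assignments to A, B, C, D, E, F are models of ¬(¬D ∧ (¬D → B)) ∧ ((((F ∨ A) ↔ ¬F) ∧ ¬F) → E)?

42

Initial set: {(¬(¬D ∧ (¬D → B)) ∧ ((((F ∨ A) ↔ ¬F) ∧ ¬F) → E))}.
(¬(¬D ∧ (¬D → B)) ∧ ((((F ∨ A) ↔ ¬F) ∧ ¬F) → E)): α-rule — add ¬(¬D ∧ (¬D → B)), ((((F ∨ A) ↔ ¬F) ∧ ¬F) → E).
¬(¬D ∧ (¬D → B)): β-rule — branch into ¬¬D  //  ¬(¬D → B).
  branch 1 (add ¬¬D):
    ((((F ∨ A) ↔ ¬F) ∧ ¬F) → E): β-rule — branch into ¬(((F ∨ A) ↔ ¬F) ∧ ¬F)  //  E.
      branch 1.1 (add ¬(((F ∨ A) ↔ ¬F) ∧ ¬F)):
        ¬(((F ∨ A) ↔ ¬F) ∧ ¬F): β-rule — branch into ¬((F ∨ A) ↔ ¬F)  //  ¬¬F.
          branch 1.1.1 (add ¬((F ∨ A) ↔ ¬F)):
            ¬((F ∨ A) ↔ ¬F): β-rule — branch into (F ∨ A), ¬¬F  //  ¬(F ∨ A), ¬F.
              branch 1.1.1.1 (add (F ∨ A), ¬¬F):
                (F ∨ A): β-rule — branch into F  //  A.
                  branch 1.1.1.1.1 (add F):
                    ○ open, literals {D=true, F=true}.
                  branch 1.1.1.1.2 (add A):
                    ○ open, literals {A=true, D=true, F=true}.
              branch 1.1.1.2 (add ¬(F ∨ A), ¬F):
                ¬(F ∨ A): α-rule — add ¬F, ¬A.
                ○ open, literals {A=false, D=true, F=false}.
          branch 1.1.2 (add ¬¬F):
            ○ open, literals {D=true, F=true}.
      branch 1.2 (add E):
        ○ open, literals {D=true, E=true}.
  branch 2 (add ¬(¬D → B)):
    ¬(¬D → B): α-rule — add ¬D, ¬B.
    ((((F ∨ A) ↔ ¬F) ∧ ¬F) → E): β-rule — branch into ¬(((F ∨ A) ↔ ¬F) ∧ ¬F)  //  E.
      branch 2.1 (add ¬(((F ∨ A) ↔ ¬F) ∧ ¬F)):
        ¬(((F ∨ A) ↔ ¬F) ∧ ¬F): β-rule — branch into ¬((F ∨ A) ↔ ¬F)  //  ¬¬F.
          branch 2.1.1 (add ¬((F ∨ A) ↔ ¬F)):
            ¬((F ∨ A) ↔ ¬F): β-rule — branch into (F ∨ A), ¬¬F  //  ¬(F ∨ A), ¬F.
              branch 2.1.1.1 (add (F ∨ A), ¬¬F):
                (F ∨ A): β-rule — branch into F  //  A.
                  branch 2.1.1.1.1 (add F):
                    ○ open, literals {B=false, D=false, F=true}.
                  branch 2.1.1.1.2 (add A):
                    ○ open, literals {A=true, B=false, D=false, F=true}.
              branch 2.1.1.2 (add ¬(F ∨ A), ¬F):
                ¬(F ∨ A): α-rule — add ¬F, ¬A.
                ○ open, literals {A=false, B=false, D=false, F=false}.
          branch 2.1.2 (add ¬¬F):
            ○ open, literals {B=false, D=false, F=true}.
      branch 2.2 (add E):
        ○ open, literals {B=false, D=false, E=true}.
0 branches closed, 10 open.
Each open branch fixes some atoms; the unmentioned ones are free. Counting distinct full assignments: branch {D=true, F=true} (A, B, C, E) contributes 16 new; branch {A=true, D=true, F=true} (B, C, E) contributes 0 new; branch {A=false, D=true, F=false} (B, C, E) contributes 8 new; branch {D=true, F=true} (A, B, C, E) contributes 0 new; branch {D=true, E=true} (A, B, C, F) contributes 4 new; branch {B=false, D=false, F=true} (A, C, E) contributes 8 new; branch {A=true, B=false, D=false, F=true} (C, E) contributes 0 new; branch {A=false, B=false, D=false, F=false} (C, E) contributes 4 new; branch {B=false, D=false, F=true} (A, C, E) contributes 0 new; branch {B=false, D=false, E=true} (A, C, F) contributes 2 new. Total: 42.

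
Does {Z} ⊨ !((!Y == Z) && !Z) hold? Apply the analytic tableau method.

Initial set: {Z; !!((!Y == Z) && !Z)}.
!!((!Y == Z) && !Z): α-rule — add (!Y == Z), !Z.
× closes — contains both Z and !Z.
All 1 branch closes.
Every branch closed, so the premises entail the conclusion.

Yes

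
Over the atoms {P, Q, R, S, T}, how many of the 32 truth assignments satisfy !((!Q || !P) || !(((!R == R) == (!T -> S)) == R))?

4

Initial set: {!((!Q || !P) || !(((!R == R) == (!T -> S)) == R))}.
!((!Q || !P) || !(((!R == R) == (!T -> S)) == R)): α-rule — add !(!Q || !P), !!(((!R == R) == (!T -> S)) == R).
!(!Q || !P): α-rule — add !!Q, !!P.
!!(((!R == R) == (!T -> S)) == R): β-rule — branch into ((!R == R) == (!T -> S)), R  //  !((!R == R) == (!T -> S)), !R.
  branch 1 (add ((!R == R) == (!T -> S)), R):
    ((!R == R) == (!T -> S)): β-rule — branch into (!R == R), (!T -> S)  //  !(!R == R), !(!T -> S).
      branch 1.1 (add (!R == R), (!T -> S)):
        (!R == R): β-rule — branch into !R, R  //  !!R, !R.
          branch 1.1.1 (add !R, R):
            × closes — contains both R and !R.
          branch 1.1.2 (add !!R, !R):
            × closes — contains both R and !R.
      branch 1.2 (add !(!R == R), !(!T -> S)):
        !(!T -> S): α-rule — add !T, !S.
        !(!R == R): β-rule — branch into !R, !R  //  !!R, R.
          branch 1.2.1 (add !R, !R):
            × closes — contains both R and !R.
          branch 1.2.2 (add !!R, R):
            ○ open, literals {P=1, Q=1, R=1, S=0, T=0}.
  branch 2 (add !((!R == R) == (!T -> S)), !R):
    !((!R == R) == (!T -> S)): β-rule — branch into (!R == R), !(!T -> S)  //  !(!R == R), (!T -> S).
      branch 2.1 (add (!R == R), !(!T -> S)):
        !(!T -> S): α-rule — add !T, !S.
        (!R == R): β-rule — branch into !R, R  //  !!R, !R.
          branch 2.1.1 (add !R, R):
            × closes — contains both R and !R.
          branch 2.1.2 (add !!R, !R):
            × closes — contains both R and !R.
      branch 2.2 (add !(!R == R), (!T -> S)):
        !(!R == R): β-rule — branch into !R, !R  //  !!R, R.
          branch 2.2.1 (add !R, !R):
            (!T -> S): β-rule — branch into !!T  //  S.
              branch 2.2.1.1 (add !!T):
                ○ open, literals {P=1, Q=1, R=0, T=1}.
              branch 2.2.1.2 (add S):
                ○ open, literals {P=1, Q=1, R=0, S=1}.
          branch 2.2.2 (add !!R, R):
            × closes — contains both R and !R.
6 branches closed, 3 open.
Each open branch fixes some atoms; the unmentioned ones are free. Counting distinct full assignments: branch {P=1, Q=1, R=1, S=0, T=0} (none free) contributes 1 new; branch {P=1, Q=1, R=0, T=1} (S) contributes 2 new; branch {P=1, Q=1, R=0, S=1} (T) contributes 1 new. Total: 4.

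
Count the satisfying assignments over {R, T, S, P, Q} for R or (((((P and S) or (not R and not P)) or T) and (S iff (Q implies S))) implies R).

21

Initial set: {(R or (((((P and S) or (not R and not P)) or T) and (S iff (Q implies S))) implies R))}.
(R or (((((P and S) or (not R and not P)) or T) and (S iff (Q implies S))) implies R)): β-rule — branch into R  //  (((((P and S) or (not R and not P)) or T) and (S iff (Q implies S))) implies R).
  branch 1 (add R):
    ○ open, literals {R=true}.
  branch 2 (add (((((P and S) or (not R and not P)) or T) and (S iff (Q implies S))) implies R)):
    (((((P and S) or (not R and not P)) or T) and (S iff (Q implies S))) implies R): β-rule — branch into not ((((P and S) or (not R and not P)) or T) and (S iff (Q implies S)))  //  R.
      branch 2.1 (add not ((((P and S) or (not R and not P)) or T) and (S iff (Q implies S)))):
        not ((((P and S) or (not R and not P)) or T) and (S iff (Q implies S))): β-rule — branch into not (((P and S) or (not R and not P)) or T)  //  not (S iff (Q implies S)).
          branch 2.1.1 (add not (((P and S) or (not R and not P)) or T)):
            not (((P and S) or (not R and not P)) or T): α-rule — add not ((P and S) or (not R and not P)), not T.
            not ((P and S) or (not R and not P)): α-rule — add not (P and S), not (not R and not P).
            not (P and S): β-rule — branch into not P  //  not S.
              branch 2.1.1.1 (add not P):
                not (not R and not P): β-rule — branch into not not R  //  not not P.
                  branch 2.1.1.1.1 (add not not R):
                    ○ open, literals {P=false, R=true, T=false}.
                  branch 2.1.1.1.2 (add not not P):
                    × closes — contains both P and not P.
              branch 2.1.1.2 (add not S):
                not (not R and not P): β-rule — branch into not not R  //  not not P.
                  branch 2.1.1.2.1 (add not not R):
                    ○ open, literals {R=true, S=false, T=false}.
                  branch 2.1.1.2.2 (add not not P):
                    ○ open, literals {P=true, S=false, T=false}.
          branch 2.1.2 (add not (S iff (Q implies S))):
            not (S iff (Q implies S)): β-rule — branch into S, not (Q implies S)  //  not S, (Q implies S).
              branch 2.1.2.1 (add S, not (Q implies S)):
                not (Q implies S): α-rule — add Q, not S.
                × closes — contains both S and not S.
              branch 2.1.2.2 (add not S, (Q implies S)):
                (Q implies S): β-rule — branch into not Q  //  S.
                  branch 2.1.2.2.1 (add not Q):
                    ○ open, literals {Q=false, S=false}.
                  branch 2.1.2.2.2 (add S):
                    × closes — contains both S and not S.
      branch 2.2 (add R):
        ○ open, literals {R=true}.
3 branches closed, 6 open.
Each open branch fixes some atoms; the unmentioned ones are free. Counting distinct full assignments: branch {R=true} (T, S, P, Q) contributes 16 new; branch {P=false, R=true, T=false} (S, Q) contributes 0 new; branch {R=true, S=false, T=false} (P, Q) contributes 0 new; branch {P=true, S=false, T=false} (R, Q) contributes 2 new; branch {Q=false, S=false} (R, T, P) contributes 3 new; branch {R=true} (T, S, P, Q) contributes 0 new. Total: 21.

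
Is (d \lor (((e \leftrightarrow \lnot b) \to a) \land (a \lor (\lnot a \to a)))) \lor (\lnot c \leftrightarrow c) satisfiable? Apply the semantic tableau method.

Satisfiable

Initial set: {((d \lor (((e \leftrightarrow \lnot b) \to a) \land (a \lor (\lnot a \to a)))) \lor (\lnot c \leftrightarrow c))}.
((d \lor (((e \leftrightarrow \lnot b) \to a) \land (a \lor (\lnot a \to a)))) \lor (\lnot c \leftrightarrow c)): β-rule — branch into (d \lor (((e \leftrightarrow \lnot b) \to a) \land (a \lor (\lnot a \to a))))  //  (\lnot c \leftrightarrow c).
  branch 1 (add (d \lor (((e \leftrightarrow \lnot b) \to a) \land (a \lor (\lnot a \to a))))):
    (d \lor (((e \leftrightarrow \lnot b) \to a) \land (a \lor (\lnot a \to a)))): β-rule — branch into d  //  (((e \leftrightarrow \lnot b) \to a) \land (a \lor (\lnot a \to a))).
      branch 1.1 (add d):
        ○ open, literals {d=true}.
      branch 1.2 (add (((e \leftrightarrow \lnot b) \to a) \land (a \lor (\lnot a \to a)))):
        (((e \leftrightarrow \lnot b) \to a) \land (a \lor (\lnot a \to a))): α-rule — add ((e \leftrightarrow \lnot b) \to a), (a \lor (\lnot a \to a)).
        ((e \leftrightarrow \lnot b) \to a): β-rule — branch into \lnot (e \leftrightarrow \lnot b)  //  a.
          branch 1.2.1 (add \lnot (e \leftrightarrow \lnot b)):
            (a \lor (\lnot a \to a)): β-rule — branch into a  //  (\lnot a \to a).
              branch 1.2.1.1 (add a):
                \lnot (e \leftrightarrow \lnot b): β-rule — branch into e, \lnot \lnot b  //  \lnot e, \lnot b.
                  branch 1.2.1.1.1 (add e, \lnot \lnot b):
                    ○ open, literals {a=true, b=true, e=true}.
                  branch 1.2.1.1.2 (add \lnot e, \lnot b):
                    ○ open, literals {a=true, b=false, e=false}.
              branch 1.2.1.2 (add (\lnot a \to a)):
                \lnot (e \leftrightarrow \lnot b): β-rule — branch into e, \lnot \lnot b  //  \lnot e, \lnot b.
                  branch 1.2.1.2.1 (add e, \lnot \lnot b):
                    (\lnot a \to a): β-rule — branch into \lnot \lnot a  //  a.
                      branch 1.2.1.2.1.1 (add \lnot \lnot a):
                        ○ open, literals {a=true, b=true, e=true}.
                      branch 1.2.1.2.1.2 (add a):
                        ○ open, literals {a=true, b=true, e=true}.
                  branch 1.2.1.2.2 (add \lnot e, \lnot b):
                    (\lnot a \to a): β-rule — branch into \lnot \lnot a  //  a.
                      branch 1.2.1.2.2.1 (add \lnot \lnot a):
                        ○ open, literals {a=true, b=false, e=false}.
                      branch 1.2.1.2.2.2 (add a):
                        ○ open, literals {a=true, b=false, e=false}.
          branch 1.2.2 (add a):
            (a \lor (\lnot a \to a)): β-rule — branch into a  //  (\lnot a \to a).
              branch 1.2.2.1 (add a):
                ○ open, literals {a=true}.
              branch 1.2.2.2 (add (\lnot a \to a)):
                (\lnot a \to a): β-rule — branch into \lnot \lnot a  //  a.
                  branch 1.2.2.2.1 (add \lnot \lnot a):
                    ○ open, literals {a=true}.
                  branch 1.2.2.2.2 (add a):
                    ○ open, literals {a=true}.
  branch 2 (add (\lnot c \leftrightarrow c)):
    (\lnot c \leftrightarrow c): β-rule — branch into \lnot c, c  //  \lnot \lnot c, \lnot c.
      branch 2.1 (add \lnot c, c):
        × closes — contains both c and \lnot c.
      branch 2.2 (add \lnot \lnot c, \lnot c):
        × closes — contains both c and \lnot c.
2 branches closed, 10 open.
An open branch gives a satisfying assignment: d=true.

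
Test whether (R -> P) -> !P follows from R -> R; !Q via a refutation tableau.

No

Initial set: {(R -> R); !Q; !((R -> P) -> !P)}.
!((R -> P) -> !P): α-rule — add (R -> P), !!P.
(R -> R): β-rule — branch into !R  //  R.
  branch 1 (add !R):
    (R -> P): β-rule — branch into !R  //  P.
      branch 1.1 (add !R):
        ○ open, literals {P=1, Q=0, R=0}.
      branch 1.2 (add P):
        ○ open, literals {P=1, Q=0, R=0}.
  branch 2 (add R):
    (R -> P): β-rule — branch into !R  //  P.
      branch 2.1 (add !R):
        × closes — contains both R and !R.
      branch 2.2 (add P):
        ○ open, literals {P=1, Q=0, R=1}.
1 branch closed, 3 open.
An open branch gives a countermodel: P=1, Q=0, R=0 (unmentioned atoms arbitrary); the premises hold there but the conclusion fails.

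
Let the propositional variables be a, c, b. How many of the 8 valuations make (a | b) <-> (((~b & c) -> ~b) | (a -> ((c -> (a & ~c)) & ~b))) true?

Initial set: {((a | b) <-> (((~b & c) -> ~b) | (a -> ((c -> (a & ~c)) & ~b))))}.
((a | b) <-> (((~b & c) -> ~b) | (a -> ((c -> (a & ~c)) & ~b)))): β-rule — branch into (a | b), (((~b & c) -> ~b) | (a -> ((c -> (a & ~c)) & ~b)))  //  ~(a | b), ~(((~b & c) -> ~b) | (a -> ((c -> (a & ~c)) & ~b))).
  branch 1 (add (a | b), (((~b & c) -> ~b) | (a -> ((c -> (a & ~c)) & ~b)))):
    (a | b): β-rule — branch into a  //  b.
      branch 1.1 (add a):
        (((~b & c) -> ~b) | (a -> ((c -> (a & ~c)) & ~b))): β-rule — branch into ((~b & c) -> ~b)  //  (a -> ((c -> (a & ~c)) & ~b)).
          branch 1.1.1 (add ((~b & c) -> ~b)):
            ((~b & c) -> ~b): β-rule — branch into ~(~b & c)  //  ~b.
              branch 1.1.1.1 (add ~(~b & c)):
                ~(~b & c): β-rule — branch into ~~b  //  ~c.
                  branch 1.1.1.1.1 (add ~~b):
                    ○ open, literals {a=T, b=T}.
                  branch 1.1.1.1.2 (add ~c):
                    ○ open, literals {a=T, c=F}.
              branch 1.1.1.2 (add ~b):
                ○ open, literals {a=T, b=F}.
          branch 1.1.2 (add (a -> ((c -> (a & ~c)) & ~b))):
            (a -> ((c -> (a & ~c)) & ~b)): β-rule — branch into ~a  //  ((c -> (a & ~c)) & ~b).
              branch 1.1.2.1 (add ~a):
                × closes — contains both a and ~a.
              branch 1.1.2.2 (add ((c -> (a & ~c)) & ~b)):
                ((c -> (a & ~c)) & ~b): α-rule — add (c -> (a & ~c)), ~b.
                (c -> (a & ~c)): β-rule — branch into ~c  //  (a & ~c).
                  branch 1.1.2.2.1 (add ~c):
                    ○ open, literals {a=T, b=F, c=F}.
                  branch 1.1.2.2.2 (add (a & ~c)):
                    (a & ~c): α-rule — add a, ~c.
                    ○ open, literals {a=T, b=F, c=F}.
      branch 1.2 (add b):
        (((~b & c) -> ~b) | (a -> ((c -> (a & ~c)) & ~b))): β-rule — branch into ((~b & c) -> ~b)  //  (a -> ((c -> (a & ~c)) & ~b)).
          branch 1.2.1 (add ((~b & c) -> ~b)):
            ((~b & c) -> ~b): β-rule — branch into ~(~b & c)  //  ~b.
              branch 1.2.1.1 (add ~(~b & c)):
                ~(~b & c): β-rule — branch into ~~b  //  ~c.
                  branch 1.2.1.1.1 (add ~~b):
                    ○ open, literals {b=T}.
                  branch 1.2.1.1.2 (add ~c):
                    ○ open, literals {b=T, c=F}.
              branch 1.2.1.2 (add ~b):
                × closes — contains both b and ~b.
          branch 1.2.2 (add (a -> ((c -> (a & ~c)) & ~b))):
            (a -> ((c -> (a & ~c)) & ~b)): β-rule — branch into ~a  //  ((c -> (a & ~c)) & ~b).
              branch 1.2.2.1 (add ~a):
                ○ open, literals {a=F, b=T}.
              branch 1.2.2.2 (add ((c -> (a & ~c)) & ~b)):
                ((c -> (a & ~c)) & ~b): α-rule — add (c -> (a & ~c)), ~b.
                × closes — contains both b and ~b.
  branch 2 (add ~(a | b), ~(((~b & c) -> ~b) | (a -> ((c -> (a & ~c)) & ~b)))):
    ~(a | b): α-rule — add ~a, ~b.
    ~(((~b & c) -> ~b) | (a -> ((c -> (a & ~c)) & ~b))): α-rule — add ~((~b & c) -> ~b), ~(a -> ((c -> (a & ~c)) & ~b)).
    ~((~b & c) -> ~b): α-rule — add (~b & c), ~~b.
    × closes — contains both b and ~b.
4 branches closed, 8 open.
Each open branch fixes some atoms; the unmentioned ones are free. Counting distinct full assignments: branch {a=T, b=T} (c) contributes 2 new; branch {a=T, c=F} (b) contributes 1 new; branch {a=T, b=F} (c) contributes 1 new; branch {a=T, b=F, c=F} (none free) contributes 0 new; branch {a=T, b=F, c=F} (none free) contributes 0 new; branch {b=T} (a, c) contributes 2 new; branch {b=T, c=F} (a) contributes 0 new; branch {a=F, b=T} (c) contributes 0 new. Total: 6.

6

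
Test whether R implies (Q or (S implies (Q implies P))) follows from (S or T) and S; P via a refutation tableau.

Yes

Initial set: {T ((S or T) and S); T P; F (R implies (Q or (S implies (Q implies P))))}.
T ((S or T) and S): α-rule — add T (S or T), T S.
F (R implies (Q or (S implies (Q implies P)))): α-rule — add T R, F (Q or (S implies (Q implies P))).
F (Q or (S implies (Q implies P))): α-rule — add F Q, F (S implies (Q implies P)).
F (S implies (Q implies P)): α-rule — add T S, F (Q implies P).
F (Q implies P): α-rule — add T Q, F P.
× closes — contains both Q and not Q.
All 1 branch closes.
Every branch closed, so the premises entail the conclusion.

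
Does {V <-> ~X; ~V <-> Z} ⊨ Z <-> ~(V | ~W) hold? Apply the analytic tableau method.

Initial set: {T (V <-> ~X); T (~V <-> Z); F (Z <-> ~(V | ~W))}.
T (V <-> ~X): β-rule — branch into T V, T ~X  //  F V, F ~X.
  branch 1 (add T V, T ~X):
    T (~V <-> Z): β-rule — branch into T ~V, T Z  //  F ~V, F Z.
      branch 1.1 (add T ~V, T Z):
        × closes — contains both V and ~V.
      branch 1.2 (add F ~V, F Z):
        F (Z <-> ~(V | ~W)): β-rule — branch into T Z, F ~(V | ~W)  //  F Z, T ~(V | ~W).
          branch 1.2.1 (add T Z, F ~(V | ~W)):
            × closes — contains both Z and ~Z.
          branch 1.2.2 (add F Z, T ~(V | ~W)):
            T ~(V | ~W): α-rule — add F V, F ~W.
            × closes — contains both V and ~V.
  branch 2 (add F V, F ~X):
    T (~V <-> Z): β-rule — branch into T ~V, T Z  //  F ~V, F Z.
      branch 2.1 (add T ~V, T Z):
        F (Z <-> ~(V | ~W)): β-rule — branch into T Z, F ~(V | ~W)  //  F Z, T ~(V | ~W).
          branch 2.1.1 (add T Z, F ~(V | ~W)):
            F ~(V | ~W): β-rule — branch into T V  //  T ~W.
              branch 2.1.1.1 (add T V):
                × closes — contains both V and ~V.
              branch 2.1.1.2 (add T ~W):
                ○ open, literals {V=0, W=0, X=1, Z=1}.
          branch 2.1.2 (add F Z, T ~(V | ~W)):
            × closes — contains both Z and ~Z.
      branch 2.2 (add F ~V, F Z):
        × closes — contains both V and ~V.
6 branches closed, 1 open.
An open branch gives a countermodel: V=0, W=0, X=1, Z=1 (unmentioned atoms arbitrary); the premises hold there but the conclusion fails.

No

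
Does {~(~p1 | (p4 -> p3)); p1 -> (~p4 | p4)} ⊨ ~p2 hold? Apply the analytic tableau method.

Initial set: {~(~p1 | (p4 -> p3)); (p1 -> (~p4 | p4)); ~~p2}.
~(~p1 | (p4 -> p3)): α-rule — add ~~p1, ~(p4 -> p3).
~(p4 -> p3): α-rule — add p4, ~p3.
(p1 -> (~p4 | p4)): β-rule — branch into ~p1  //  (~p4 | p4).
  branch 1 (add ~p1):
    × closes — contains both p1 and ~p1.
  branch 2 (add (~p4 | p4)):
    (~p4 | p4): β-rule — branch into ~p4  //  p4.
      branch 2.1 (add ~p4):
        × closes — contains both p4 and ~p4.
      branch 2.2 (add p4):
        ○ open, literals {p1=T, p2=T, p3=F, p4=T}.
2 branches closed, 1 open.
An open branch gives a countermodel: p1=T, p2=T, p3=F, p4=T (unmentioned atoms arbitrary); the premises hold there but the conclusion fails.

No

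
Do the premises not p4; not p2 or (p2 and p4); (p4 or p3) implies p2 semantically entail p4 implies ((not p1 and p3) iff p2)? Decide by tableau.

Initial set: {not p4; (not p2 or (p2 and p4)); ((p4 or p3) implies p2); not (p4 implies ((not p1 and p3) iff p2))}.
not (p4 implies ((not p1 and p3) iff p2)): α-rule — add p4, not ((not p1 and p3) iff p2).
× closes — contains both p4 and not p4.
All 1 branch closes.
Every branch closed, so the premises entail the conclusion.

Yes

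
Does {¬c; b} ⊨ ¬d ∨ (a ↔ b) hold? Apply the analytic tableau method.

Initial set: {¬c; b; ¬(¬d ∨ (a ↔ b))}.
¬(¬d ∨ (a ↔ b)): α-rule — add ¬¬d, ¬(a ↔ b).
¬(a ↔ b): β-rule — branch into a, ¬b  //  ¬a, b.
  branch 1 (add a, ¬b):
    × closes — contains both b and ¬b.
  branch 2 (add ¬a, b):
    ○ open, literals {a=false, b=true, c=false, d=true}.
1 branch closed, 1 open.
An open branch gives a countermodel: a=false, b=true, c=false, d=true (unmentioned atoms arbitrary); the premises hold there but the conclusion fails.

No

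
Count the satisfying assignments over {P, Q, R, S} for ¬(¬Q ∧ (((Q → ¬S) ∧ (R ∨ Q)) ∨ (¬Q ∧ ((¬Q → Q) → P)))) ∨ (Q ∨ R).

12

Initial set: {(¬(¬Q ∧ (((Q → ¬S) ∧ (R ∨ Q)) ∨ (¬Q ∧ ((¬Q → Q) → P)))) ∨ (Q ∨ R))}.
(¬(¬Q ∧ (((Q → ¬S) ∧ (R ∨ Q)) ∨ (¬Q ∧ ((¬Q → Q) → P)))) ∨ (Q ∨ R)): β-rule — branch into ¬(¬Q ∧ (((Q → ¬S) ∧ (R ∨ Q)) ∨ (¬Q ∧ ((¬Q → Q) → P))))  //  (Q ∨ R).
  branch 1 (add ¬(¬Q ∧ (((Q → ¬S) ∧ (R ∨ Q)) ∨ (¬Q ∧ ((¬Q → Q) → P))))):
    ¬(¬Q ∧ (((Q → ¬S) ∧ (R ∨ Q)) ∨ (¬Q ∧ ((¬Q → Q) → P)))): β-rule — branch into ¬¬Q  //  ¬(((Q → ¬S) ∧ (R ∨ Q)) ∨ (¬Q ∧ ((¬Q → Q) → P))).
      branch 1.1 (add ¬¬Q):
        ○ open, literals {Q=true}.
      branch 1.2 (add ¬(((Q → ¬S) ∧ (R ∨ Q)) ∨ (¬Q ∧ ((¬Q → Q) → P)))):
        ¬(((Q → ¬S) ∧ (R ∨ Q)) ∨ (¬Q ∧ ((¬Q → Q) → P))): α-rule — add ¬((Q → ¬S) ∧ (R ∨ Q)), ¬(¬Q ∧ ((¬Q → Q) → P)).
        ¬((Q → ¬S) ∧ (R ∨ Q)): β-rule — branch into ¬(Q → ¬S)  //  ¬(R ∨ Q).
          branch 1.2.1 (add ¬(Q → ¬S)):
            ¬(Q → ¬S): α-rule — add Q, ¬¬S.
            ¬(¬Q ∧ ((¬Q → Q) → P)): β-rule — branch into ¬¬Q  //  ¬((¬Q → Q) → P).
              branch 1.2.1.1 (add ¬¬Q):
                ○ open, literals {Q=true, S=true}.
              branch 1.2.1.2 (add ¬((¬Q → Q) → P)):
                ¬((¬Q → Q) → P): α-rule — add (¬Q → Q), ¬P.
                (¬Q → Q): β-rule — branch into ¬¬Q  //  Q.
                  branch 1.2.1.2.1 (add ¬¬Q):
                    ○ open, literals {P=false, Q=true, S=true}.
                  branch 1.2.1.2.2 (add Q):
                    ○ open, literals {P=false, Q=true, S=true}.
          branch 1.2.2 (add ¬(R ∨ Q)):
            ¬(R ∨ Q): α-rule — add ¬R, ¬Q.
            ¬(¬Q ∧ ((¬Q → Q) → P)): β-rule — branch into ¬¬Q  //  ¬((¬Q → Q) → P).
              branch 1.2.2.1 (add ¬¬Q):
                × closes — contains both Q and ¬Q.
              branch 1.2.2.2 (add ¬((¬Q → Q) → P)):
                ¬((¬Q → Q) → P): α-rule — add (¬Q → Q), ¬P.
                (¬Q → Q): β-rule — branch into ¬¬Q  //  Q.
                  branch 1.2.2.2.1 (add ¬¬Q):
                    × closes — contains both Q and ¬Q.
                  branch 1.2.2.2.2 (add Q):
                    × closes — contains both Q and ¬Q.
  branch 2 (add (Q ∨ R)):
    (Q ∨ R): β-rule — branch into Q  //  R.
      branch 2.1 (add Q):
        ○ open, literals {Q=true}.
      branch 2.2 (add R):
        ○ open, literals {R=true}.
3 branches closed, 6 open.
Each open branch fixes some atoms; the unmentioned ones are free. Counting distinct full assignments: branch {Q=true} (P, R, S) contributes 8 new; branch {Q=true, S=true} (P, R) contributes 0 new; branch {P=false, Q=true, S=true} (R) contributes 0 new; branch {P=false, Q=true, S=true} (R) contributes 0 new; branch {Q=true} (P, R, S) contributes 0 new; branch {R=true} (P, Q, S) contributes 4 new. Total: 12.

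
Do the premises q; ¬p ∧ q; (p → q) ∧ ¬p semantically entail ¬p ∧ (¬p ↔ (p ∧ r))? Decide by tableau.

Initial set: {q; (¬p ∧ q); ((p → q) ∧ ¬p); ¬(¬p ∧ (¬p ↔ (p ∧ r)))}.
(¬p ∧ q): α-rule — add ¬p, q.
((p → q) ∧ ¬p): α-rule — add (p → q), ¬p.
¬(¬p ∧ (¬p ↔ (p ∧ r))): β-rule — branch into ¬¬p  //  ¬(¬p ↔ (p ∧ r)).
  branch 1 (add ¬¬p):
    × closes — contains both p and ¬p.
  branch 2 (add ¬(¬p ↔ (p ∧ r))):
    (p → q): β-rule — branch into ¬p  //  q.
      branch 2.1 (add ¬p):
        ¬(¬p ↔ (p ∧ r)): β-rule — branch into ¬p, ¬(p ∧ r)  //  ¬¬p, (p ∧ r).
          branch 2.1.1 (add ¬p, ¬(p ∧ r)):
            ¬(p ∧ r): β-rule — branch into ¬p  //  ¬r.
              branch 2.1.1.1 (add ¬p):
                ○ open, literals {p=F, q=T}.
              branch 2.1.1.2 (add ¬r):
                ○ open, literals {p=F, q=T, r=F}.
          branch 2.1.2 (add ¬¬p, (p ∧ r)):
            × closes — contains both p and ¬p.
      branch 2.2 (add q):
        ¬(¬p ↔ (p ∧ r)): β-rule — branch into ¬p, ¬(p ∧ r)  //  ¬¬p, (p ∧ r).
          branch 2.2.1 (add ¬p, ¬(p ∧ r)):
            ¬(p ∧ r): β-rule — branch into ¬p  //  ¬r.
              branch 2.2.1.1 (add ¬p):
                ○ open, literals {p=F, q=T}.
              branch 2.2.1.2 (add ¬r):
                ○ open, literals {p=F, q=T, r=F}.
          branch 2.2.2 (add ¬¬p, (p ∧ r)):
            × closes — contains both p and ¬p.
3 branches closed, 4 open.
An open branch gives a countermodel: p=F, q=T (unmentioned atoms arbitrary); the premises hold there but the conclusion fails.

No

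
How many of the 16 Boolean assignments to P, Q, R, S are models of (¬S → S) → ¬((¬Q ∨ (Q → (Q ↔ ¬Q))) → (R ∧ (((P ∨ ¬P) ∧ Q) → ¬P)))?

Initial set: {((¬S → S) → ¬((¬Q ∨ (Q → (Q ↔ ¬Q))) → (R ∧ (((P ∨ ¬P) ∧ Q) → ¬P))))}.
((¬S → S) → ¬((¬Q ∨ (Q → (Q ↔ ¬Q))) → (R ∧ (((P ∨ ¬P) ∧ Q) → ¬P)))): β-rule — branch into ¬(¬S → S)  //  ¬((¬Q ∨ (Q → (Q ↔ ¬Q))) → (R ∧ (((P ∨ ¬P) ∧ Q) → ¬P))).
  branch 1 (add ¬(¬S → S)):
    ¬(¬S → S): α-rule — add ¬S, ¬S.
    ○ open, literals {S=false}.
  branch 2 (add ¬((¬Q ∨ (Q → (Q ↔ ¬Q))) → (R ∧ (((P ∨ ¬P) ∧ Q) → ¬P)))):
    ¬((¬Q ∨ (Q → (Q ↔ ¬Q))) → (R ∧ (((P ∨ ¬P) ∧ Q) → ¬P))): α-rule — add (¬Q ∨ (Q → (Q ↔ ¬Q))), ¬(R ∧ (((P ∨ ¬P) ∧ Q) → ¬P)).
    (¬Q ∨ (Q → (Q ↔ ¬Q))): β-rule — branch into ¬Q  //  (Q → (Q ↔ ¬Q)).
      branch 2.1 (add ¬Q):
        ¬(R ∧ (((P ∨ ¬P) ∧ Q) → ¬P)): β-rule — branch into ¬R  //  ¬(((P ∨ ¬P) ∧ Q) → ¬P).
          branch 2.1.1 (add ¬R):
            ○ open, literals {Q=false, R=false}.
          branch 2.1.2 (add ¬(((P ∨ ¬P) ∧ Q) → ¬P)):
            ¬(((P ∨ ¬P) ∧ Q) → ¬P): α-rule — add ((P ∨ ¬P) ∧ Q), ¬¬P.
            ((P ∨ ¬P) ∧ Q): α-rule — add (P ∨ ¬P), Q.
            × closes — contains both Q and ¬Q.
      branch 2.2 (add (Q → (Q ↔ ¬Q))):
        ¬(R ∧ (((P ∨ ¬P) ∧ Q) → ¬P)): β-rule — branch into ¬R  //  ¬(((P ∨ ¬P) ∧ Q) → ¬P).
          branch 2.2.1 (add ¬R):
            (Q → (Q ↔ ¬Q)): β-rule — branch into ¬Q  //  (Q ↔ ¬Q).
              branch 2.2.1.1 (add ¬Q):
                ○ open, literals {Q=false, R=false}.
              branch 2.2.1.2 (add (Q ↔ ¬Q)):
                (Q ↔ ¬Q): β-rule — branch into Q, ¬Q  //  ¬Q, ¬¬Q.
                  branch 2.2.1.2.1 (add Q, ¬Q):
                    × closes — contains both Q and ¬Q.
                  branch 2.2.1.2.2 (add ¬Q, ¬¬Q):
                    × closes — contains both Q and ¬Q.
          branch 2.2.2 (add ¬(((P ∨ ¬P) ∧ Q) → ¬P)):
            ¬(((P ∨ ¬P) ∧ Q) → ¬P): α-rule — add ((P ∨ ¬P) ∧ Q), ¬¬P.
            ((P ∨ ¬P) ∧ Q): α-rule — add (P ∨ ¬P), Q.
            (Q → (Q ↔ ¬Q)): β-rule — branch into ¬Q  //  (Q ↔ ¬Q).
              branch 2.2.2.1 (add ¬Q):
                × closes — contains both Q and ¬Q.
              branch 2.2.2.2 (add (Q ↔ ¬Q)):
                (P ∨ ¬P): β-rule — branch into P  //  ¬P.
                  branch 2.2.2.2.1 (add P):
                    (Q ↔ ¬Q): β-rule — branch into Q, ¬Q  //  ¬Q, ¬¬Q.
                      branch 2.2.2.2.1.1 (add Q, ¬Q):
                        × closes — contains both Q and ¬Q.
                      branch 2.2.2.2.1.2 (add ¬Q, ¬¬Q):
                        × closes — contains both Q and ¬Q.
                  branch 2.2.2.2.2 (add ¬P):
                    × closes — contains both P and ¬P.
7 branches closed, 3 open.
Each open branch fixes some atoms; the unmentioned ones are free. Counting distinct full assignments: branch {S=false} (P, Q, R) contributes 8 new; branch {Q=false, R=false} (P, S) contributes 2 new; branch {Q=false, R=false} (P, S) contributes 0 new. Total: 10.

10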